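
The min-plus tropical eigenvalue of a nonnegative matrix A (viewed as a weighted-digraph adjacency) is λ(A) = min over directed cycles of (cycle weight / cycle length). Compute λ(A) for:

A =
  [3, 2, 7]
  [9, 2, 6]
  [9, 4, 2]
λ(A) = 2

Enumerate directed cycles and compute their means (weight / length). Sample:
  cycle 0 → 0: weight = 3, length = 1, mean = 3/1 ≈ 3.000
  cycle 1 → 1: weight = 2, length = 1, mean = 2/1 ≈ 2.000
  cycle 2 → 2: weight = 2, length = 1, mean = 2/1 ≈ 2.000
  cycle 0 → 1 → 0: weight = 11, length = 2, mean = 11/2 ≈ 5.500
  cycle 0 → 2 → 0: weight = 16, length = 2, mean = 16/2 ≈ 8.000
  cycle 1 → 0 → 1: weight = 11, length = 2, mean = 11/2 ≈ 5.500
Minimum mean = 2.000, attained e.g. along the cycle 1 → 1 with weight 2 and length 1. So λ(A) = 2/1 = 2.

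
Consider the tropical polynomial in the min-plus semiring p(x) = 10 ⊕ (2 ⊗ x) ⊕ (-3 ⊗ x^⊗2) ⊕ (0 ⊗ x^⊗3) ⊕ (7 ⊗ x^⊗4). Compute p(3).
p(3) = 3

A tropical monomial a ⊗ x^⊗i evaluates to a + i · x. Evaluating each term at x = 3:
  Term 0 contributes 10 + 0 · 3 = 10
  Term 1 contributes 2 + 1 · 3 = 5
  Term 2 contributes -3 + 2 · 3 = 3
  Term 3 contributes 0 + 3 · 3 = 9
  Term 4 contributes 7 + 4 · 3 = 19
p(3) = ⊕ of these = min[10, 5, 3, 9, 19] = 3.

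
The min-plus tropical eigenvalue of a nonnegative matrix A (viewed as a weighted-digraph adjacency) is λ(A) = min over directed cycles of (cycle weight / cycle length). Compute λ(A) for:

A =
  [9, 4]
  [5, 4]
λ(A) = 4

Enumerate directed cycles and compute their means (weight / length). Sample:
  cycle 0 → 0: weight = 9, length = 1, mean = 9/1 ≈ 9.000
  cycle 1 → 1: weight = 4, length = 1, mean = 4/1 ≈ 4.000
  cycle 0 → 1 → 0: weight = 9, length = 2, mean = 9/2 ≈ 4.500
  cycle 1 → 0 → 1: weight = 9, length = 2, mean = 9/2 ≈ 4.500
Minimum mean = 4.000, attained e.g. along the cycle 1 → 1 with weight 4 and length 1. So λ(A) = 4/1 = 4.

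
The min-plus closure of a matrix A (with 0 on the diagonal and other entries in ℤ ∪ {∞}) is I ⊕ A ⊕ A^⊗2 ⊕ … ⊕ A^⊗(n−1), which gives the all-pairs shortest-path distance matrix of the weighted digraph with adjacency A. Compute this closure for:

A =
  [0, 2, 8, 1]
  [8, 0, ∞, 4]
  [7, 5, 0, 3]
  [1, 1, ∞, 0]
Closure =
  [0, 2, 8, 1]
  [5, 0, 13, 4]
  [4, 4, 0, 3]
  [1, 1, 9, 0]

This is the Floyd-Warshall all-pairs shortest-path computation. For each intermediate vertex k = 0, 1, …, 3, update dist[i][j] ← min(dist[i][j], dist[i][k] + dist[k][j]). The final matrix gives, for each (i, j), the minimum total weight of any directed path from i to j (possibly empty when i = j).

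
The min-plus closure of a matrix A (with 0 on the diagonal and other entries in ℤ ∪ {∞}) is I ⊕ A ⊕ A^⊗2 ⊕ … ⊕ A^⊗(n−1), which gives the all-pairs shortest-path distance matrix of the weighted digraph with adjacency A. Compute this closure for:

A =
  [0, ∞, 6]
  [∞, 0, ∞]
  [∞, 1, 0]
Closure =
  [0, 7, 6]
  [∞, 0, ∞]
  [∞, 1, 0]

This is the Floyd-Warshall all-pairs shortest-path computation. For each intermediate vertex k = 0, 1, …, 2, update dist[i][j] ← min(dist[i][j], dist[i][k] + dist[k][j]). The final matrix gives, for each (i, j), the minimum total weight of any directed path from i to j (possibly empty when i = j).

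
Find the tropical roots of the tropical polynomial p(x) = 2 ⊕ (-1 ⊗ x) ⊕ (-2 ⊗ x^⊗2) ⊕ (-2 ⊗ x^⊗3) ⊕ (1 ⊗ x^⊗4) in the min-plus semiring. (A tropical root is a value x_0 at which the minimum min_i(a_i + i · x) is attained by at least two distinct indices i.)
Roots: {-3, 0, 1, 3}

Each tropical root is a break point of the lower envelope of the lines y = a_i + i · x (there are 5 lines, with slopes 0, 1, ..., 4). Only the lines that attain the minimum somewhere contribute to roots; other lines are dominated. Here the surviving (envelope) indices are i = 4, i = 3, i = 2, i = 1, i = 0.
Intersections between consecutive envelope lines give the roots: for adjacent envelope indices i < j the intersection is x = (a_i − a_j) / (j − i). Reading off the sorted break points: {-3, 0, 1, 3}.
Verification: at each break x_0, at least two indices attain the minimum of min_i(a_i + i · x_0).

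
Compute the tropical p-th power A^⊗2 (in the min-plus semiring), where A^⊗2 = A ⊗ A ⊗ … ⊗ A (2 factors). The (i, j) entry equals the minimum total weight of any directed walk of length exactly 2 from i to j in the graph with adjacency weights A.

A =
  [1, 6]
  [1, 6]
A^⊗2 =
  [2, 7]
  [2, 7]

Each entry (A^⊗2)_ij equals the minimum over all length-2 walks i = v_0 → v_1 → … → v_2 = j of Σ_t A[v_t][v_{t+1}]. For example, for (i, j) = (0, 1) we minimise over 2 possible intermediate vertex sequences; the minimum is 7, attained along the walk 0 → 0 → 1.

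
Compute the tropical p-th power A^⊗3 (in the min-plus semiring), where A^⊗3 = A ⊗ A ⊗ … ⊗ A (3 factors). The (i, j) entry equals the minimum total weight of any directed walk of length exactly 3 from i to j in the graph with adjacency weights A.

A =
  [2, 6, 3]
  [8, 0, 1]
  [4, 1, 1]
A^⊗3 =
  [6, 4, 5]
  [5, 0, 1]
  [6, 1, 2]

Each entry (A^⊗3)_ij equals the minimum over all length-3 walks i = v_0 → v_1 → … → v_3 = j of Σ_t A[v_t][v_{t+1}]. For example, for (i, j) = (0, 2) we minimise over 9 possible intermediate vertex sequences; the minimum is 5, attained along the walk 0 → 2 → 1 → 2.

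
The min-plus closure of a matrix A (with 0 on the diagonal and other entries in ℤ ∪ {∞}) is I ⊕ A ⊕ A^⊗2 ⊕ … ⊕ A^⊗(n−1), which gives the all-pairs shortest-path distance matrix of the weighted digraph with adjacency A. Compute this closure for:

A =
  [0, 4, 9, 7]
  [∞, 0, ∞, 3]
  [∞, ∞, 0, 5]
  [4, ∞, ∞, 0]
Closure =
  [0, 4, 9, 7]
  [7, 0, 16, 3]
  [9, 13, 0, 5]
  [4, 8, 13, 0]

This is the Floyd-Warshall all-pairs shortest-path computation. For each intermediate vertex k = 0, 1, …, 3, update dist[i][j] ← min(dist[i][j], dist[i][k] + dist[k][j]). The final matrix gives, for each (i, j), the minimum total weight of any directed path from i to j (possibly empty when i = j).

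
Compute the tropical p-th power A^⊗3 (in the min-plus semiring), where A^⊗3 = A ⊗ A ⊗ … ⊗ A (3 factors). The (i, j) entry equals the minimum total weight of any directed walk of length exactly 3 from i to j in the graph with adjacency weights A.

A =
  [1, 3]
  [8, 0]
A^⊗3 =
  [3, 3]
  [8, 0]

Each entry (A^⊗3)_ij equals the minimum over all length-3 walks i = v_0 → v_1 → … → v_3 = j of Σ_t A[v_t][v_{t+1}]. For example, for (i, j) = (0, 1) we minimise over 4 possible intermediate vertex sequences; the minimum is 3, attained along the walk 0 → 1 → 1 → 1.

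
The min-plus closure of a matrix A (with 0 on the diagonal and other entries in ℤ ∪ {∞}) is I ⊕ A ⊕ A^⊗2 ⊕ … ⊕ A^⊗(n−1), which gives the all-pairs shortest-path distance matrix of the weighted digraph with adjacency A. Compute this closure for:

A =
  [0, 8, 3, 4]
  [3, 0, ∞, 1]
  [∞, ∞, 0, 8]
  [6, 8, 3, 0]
Closure =
  [0, 8, 3, 4]
  [3, 0, 4, 1]
  [14, 16, 0, 8]
  [6, 8, 3, 0]

This is the Floyd-Warshall all-pairs shortest-path computation. For each intermediate vertex k = 0, 1, …, 3, update dist[i][j] ← min(dist[i][j], dist[i][k] + dist[k][j]). The final matrix gives, for each (i, j), the minimum total weight of any directed path from i to j (possibly empty when i = j).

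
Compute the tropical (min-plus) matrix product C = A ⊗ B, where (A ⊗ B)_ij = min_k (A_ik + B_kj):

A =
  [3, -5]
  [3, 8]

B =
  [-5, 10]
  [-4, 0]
A ⊗ B =
  [-9, -5]
  [-2, 8]

Apply the min-plus product entry-by-entry:
  C[0][0] = min over k of (A[0][0] + B[0][0] = 3 + -5 = -2, A[0][1] + B[1][0] = -5 + -4 = -9) = -9 (attained at k = 1)
  C[0][1] = min over k of (A[0][0] + B[0][1] = 3 + 10 = 13, A[0][1] + B[1][1] = -5 + 0 = -5) = -5 (attained at k = 1)
  C[1][0] = min over k of (A[1][0] + B[0][0] = 3 + -5 = -2, A[1][1] + B[1][0] = 8 + -4 = 4) = -2 (attained at k = 0)
  C[1][1] = min over k of (A[1][0] + B[0][1] = 3 + 10 = 13, A[1][1] + B[1][1] = 8 + 0 = 8) = 8 (attained at k = 1)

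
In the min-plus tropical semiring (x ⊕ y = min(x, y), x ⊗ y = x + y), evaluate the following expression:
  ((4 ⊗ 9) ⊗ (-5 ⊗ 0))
((4 ⊗ 9) ⊗ (-5 ⊗ 0)) = 8

Expand innermost to outermost. Recall ⊕ takes the minimum of its arguments and ⊗ takes their sum. Working out the expression ((4 ⊗ 9) ⊗ (-5 ⊗ 0)) gives 8.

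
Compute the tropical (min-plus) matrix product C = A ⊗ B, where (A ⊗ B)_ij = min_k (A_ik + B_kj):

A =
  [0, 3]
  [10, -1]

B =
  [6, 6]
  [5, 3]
A ⊗ B =
  [6, 6]
  [4, 2]

Apply the min-plus product entry-by-entry:
  C[0][0] = min over k of (A[0][0] + B[0][0] = 0 + 6 = 6, A[0][1] + B[1][0] = 3 + 5 = 8) = 6 (attained at k = 0)
  C[0][1] = min over k of (A[0][0] + B[0][1] = 0 + 6 = 6, A[0][1] + B[1][1] = 3 + 3 = 6) = 6 (attained at k = 0)
  C[1][0] = min over k of (A[1][0] + B[0][0] = 10 + 6 = 16, A[1][1] + B[1][0] = -1 + 5 = 4) = 4 (attained at k = 1)
  C[1][1] = min over k of (A[1][0] + B[0][1] = 10 + 6 = 16, A[1][1] + B[1][1] = -1 + 3 = 2) = 2 (attained at k = 1)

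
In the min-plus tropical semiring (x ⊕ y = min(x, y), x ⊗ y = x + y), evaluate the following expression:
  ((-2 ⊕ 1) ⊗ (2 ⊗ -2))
((-2 ⊕ 1) ⊗ (2 ⊗ -2)) = -2

Expand innermost to outermost. Recall ⊕ takes the minimum of its arguments and ⊗ takes their sum. Working out the expression ((-2 ⊕ 1) ⊗ (2 ⊗ -2)) gives -2.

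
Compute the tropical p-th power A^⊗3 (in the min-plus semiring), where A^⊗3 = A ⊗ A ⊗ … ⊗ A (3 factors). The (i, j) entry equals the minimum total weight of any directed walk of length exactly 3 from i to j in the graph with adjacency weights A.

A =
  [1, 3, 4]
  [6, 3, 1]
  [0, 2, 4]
A^⊗3 =
  [3, 5, 5]
  [2, 4, 4]
  [2, 4, 4]

Each entry (A^⊗3)_ij equals the minimum over all length-3 walks i = v_0 → v_1 → … → v_3 = j of Σ_t A[v_t][v_{t+1}]. For example, for (i, j) = (0, 2) we minimise over 9 possible intermediate vertex sequences; the minimum is 5, attained along the walk 0 → 0 → 1 → 2.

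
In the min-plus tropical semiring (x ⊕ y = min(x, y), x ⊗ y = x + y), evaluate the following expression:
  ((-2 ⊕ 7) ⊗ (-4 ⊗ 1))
((-2 ⊕ 7) ⊗ (-4 ⊗ 1)) = -5

Expand innermost to outermost. Recall ⊕ takes the minimum of its arguments and ⊗ takes their sum. Working out the expression ((-2 ⊕ 7) ⊗ (-4 ⊗ 1)) gives -5.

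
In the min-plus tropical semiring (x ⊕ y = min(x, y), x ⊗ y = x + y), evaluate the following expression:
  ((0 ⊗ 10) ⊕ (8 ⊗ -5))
((0 ⊗ 10) ⊕ (8 ⊗ -5)) = 3

Expand innermost to outermost. Recall ⊕ takes the minimum of its arguments and ⊗ takes their sum. Working out the expression ((0 ⊗ 10) ⊕ (8 ⊗ -5)) gives 3.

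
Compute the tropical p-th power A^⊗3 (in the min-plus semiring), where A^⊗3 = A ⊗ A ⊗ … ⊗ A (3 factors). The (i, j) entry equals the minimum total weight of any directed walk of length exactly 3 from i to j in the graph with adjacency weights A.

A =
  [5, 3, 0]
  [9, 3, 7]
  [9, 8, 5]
A^⊗3 =
  [14, 9, 9]
  [15, 9, 12]
  [18, 14, 14]

Each entry (A^⊗3)_ij equals the minimum over all length-3 walks i = v_0 → v_1 → … → v_3 = j of Σ_t A[v_t][v_{t+1}]. For example, for (i, j) = (0, 2) we minimise over 9 possible intermediate vertex sequences; the minimum is 9, attained along the walk 0 → 2 → 0 → 2.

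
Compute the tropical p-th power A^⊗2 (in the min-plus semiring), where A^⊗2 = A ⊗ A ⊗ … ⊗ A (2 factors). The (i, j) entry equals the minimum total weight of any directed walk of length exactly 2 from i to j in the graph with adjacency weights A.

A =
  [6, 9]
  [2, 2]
A^⊗2 =
  [11, 11]
  [4, 4]

Each entry (A^⊗2)_ij equals the minimum over all length-2 walks i = v_0 → v_1 → … → v_2 = j of Σ_t A[v_t][v_{t+1}]. For example, for (i, j) = (0, 1) we minimise over 2 possible intermediate vertex sequences; the minimum is 11, attained along the walk 0 → 1 → 1.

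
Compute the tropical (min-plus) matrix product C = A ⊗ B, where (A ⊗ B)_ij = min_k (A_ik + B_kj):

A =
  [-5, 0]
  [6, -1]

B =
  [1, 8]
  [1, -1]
A ⊗ B =
  [-4, -1]
  [0, -2]

Apply the min-plus product entry-by-entry:
  C[0][0] = min over k of (A[0][0] + B[0][0] = -5 + 1 = -4, A[0][1] + B[1][0] = 0 + 1 = 1) = -4 (attained at k = 0)
  C[0][1] = min over k of (A[0][0] + B[0][1] = -5 + 8 = 3, A[0][1] + B[1][1] = 0 + -1 = -1) = -1 (attained at k = 1)
  C[1][0] = min over k of (A[1][0] + B[0][0] = 6 + 1 = 7, A[1][1] + B[1][0] = -1 + 1 = 0) = 0 (attained at k = 1)
  C[1][1] = min over k of (A[1][0] + B[0][1] = 6 + 8 = 14, A[1][1] + B[1][1] = -1 + -1 = -2) = -2 (attained at k = 1)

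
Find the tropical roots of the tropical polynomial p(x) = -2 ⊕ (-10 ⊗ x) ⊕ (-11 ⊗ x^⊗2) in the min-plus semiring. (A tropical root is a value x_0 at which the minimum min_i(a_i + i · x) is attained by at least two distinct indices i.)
Roots: {1, 8}

Each tropical root is a break point of the lower envelope of the lines y = a_i + i · x (there are 3 lines, with slopes 0, 1, ..., 2). Only the lines that attain the minimum somewhere contribute to roots; other lines are dominated. Here the surviving (envelope) indices are i = 2, i = 1, i = 0.
Intersections between consecutive envelope lines give the roots: for adjacent envelope indices i < j the intersection is x = (a_i − a_j) / (j − i). Reading off the sorted break points: {1, 8}.
Verification: at each break x_0, at least two indices attain the minimum of min_i(a_i + i · x_0).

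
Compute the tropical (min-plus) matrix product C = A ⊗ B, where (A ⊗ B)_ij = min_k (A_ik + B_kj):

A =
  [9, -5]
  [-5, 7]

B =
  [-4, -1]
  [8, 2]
A ⊗ B =
  [3, -3]
  [-9, -6]

Apply the min-plus product entry-by-entry:
  C[0][0] = min over k of (A[0][0] + B[0][0] = 9 + -4 = 5, A[0][1] + B[1][0] = -5 + 8 = 3) = 3 (attained at k = 1)
  C[0][1] = min over k of (A[0][0] + B[0][1] = 9 + -1 = 8, A[0][1] + B[1][1] = -5 + 2 = -3) = -3 (attained at k = 1)
  C[1][0] = min over k of (A[1][0] + B[0][0] = -5 + -4 = -9, A[1][1] + B[1][0] = 7 + 8 = 15) = -9 (attained at k = 0)
  C[1][1] = min over k of (A[1][0] + B[0][1] = -5 + -1 = -6, A[1][1] + B[1][1] = 7 + 2 = 9) = -6 (attained at k = 0)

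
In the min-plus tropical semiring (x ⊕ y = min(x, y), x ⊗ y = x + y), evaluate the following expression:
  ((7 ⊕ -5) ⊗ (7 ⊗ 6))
((7 ⊕ -5) ⊗ (7 ⊗ 6)) = 8

Expand innermost to outermost. Recall ⊕ takes the minimum of its arguments and ⊗ takes their sum. Working out the expression ((7 ⊕ -5) ⊗ (7 ⊗ 6)) gives 8.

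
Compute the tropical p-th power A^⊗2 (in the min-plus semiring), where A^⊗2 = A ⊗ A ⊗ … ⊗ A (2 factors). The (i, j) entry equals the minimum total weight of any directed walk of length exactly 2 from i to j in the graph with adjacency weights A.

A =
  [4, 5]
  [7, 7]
A^⊗2 =
  [8, 9]
  [11, 12]

Each entry (A^⊗2)_ij equals the minimum over all length-2 walks i = v_0 → v_1 → … → v_2 = j of Σ_t A[v_t][v_{t+1}]. For example, for (i, j) = (0, 1) we minimise over 2 possible intermediate vertex sequences; the minimum is 9, attained along the walk 0 → 0 → 1.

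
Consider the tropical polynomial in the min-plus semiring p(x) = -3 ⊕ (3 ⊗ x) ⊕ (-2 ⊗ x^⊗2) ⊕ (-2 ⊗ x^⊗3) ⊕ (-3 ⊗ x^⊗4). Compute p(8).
p(8) = -3

A tropical monomial a ⊗ x^⊗i evaluates to a + i · x. Evaluating each term at x = 8:
  Term 0 contributes -3 + 0 · 8 = -3
  Term 1 contributes 3 + 1 · 8 = 11
  Term 2 contributes -2 + 2 · 8 = 14
  Term 3 contributes -2 + 3 · 8 = 22
  Term 4 contributes -3 + 4 · 8 = 29
p(8) = ⊕ of these = min[-3, 11, 14, 22, 29] = -3.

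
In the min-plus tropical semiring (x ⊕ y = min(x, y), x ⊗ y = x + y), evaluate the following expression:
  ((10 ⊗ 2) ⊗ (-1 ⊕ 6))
((10 ⊗ 2) ⊗ (-1 ⊕ 6)) = 11

Expand innermost to outermost. Recall ⊕ takes the minimum of its arguments and ⊗ takes their sum. Working out the expression ((10 ⊗ 2) ⊗ (-1 ⊕ 6)) gives 11.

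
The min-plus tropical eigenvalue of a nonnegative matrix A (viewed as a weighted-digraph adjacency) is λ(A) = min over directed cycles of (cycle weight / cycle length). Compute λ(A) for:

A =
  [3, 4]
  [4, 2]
λ(A) = 2

Enumerate directed cycles and compute their means (weight / length). Sample:
  cycle 0 → 0: weight = 3, length = 1, mean = 3/1 ≈ 3.000
  cycle 1 → 1: weight = 2, length = 1, mean = 2/1 ≈ 2.000
  cycle 0 → 1 → 0: weight = 8, length = 2, mean = 8/2 ≈ 4.000
  cycle 1 → 0 → 1: weight = 8, length = 2, mean = 8/2 ≈ 4.000
Minimum mean = 2.000, attained e.g. along the cycle 1 → 1 with weight 2 and length 1. So λ(A) = 2/1 = 2.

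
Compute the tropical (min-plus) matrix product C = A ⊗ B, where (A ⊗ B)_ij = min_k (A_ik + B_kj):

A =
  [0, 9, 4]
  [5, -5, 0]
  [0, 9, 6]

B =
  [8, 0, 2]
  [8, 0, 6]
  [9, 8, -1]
A ⊗ B =
  [8, 0, 2]
  [3, -5, -1]
  [8, 0, 2]

Apply the min-plus product entry-by-entry:
  C[0][0] = min over k of (A[0][0] + B[0][0] = 0 + 8 = 8, A[0][1] + B[1][0] = 9 + 8 = 17, A[0][2] + B[2][0] = 4 + 9 = 13) = 8 (attained at k = 0)
  C[0][1] = min over k of (A[0][0] + B[0][1] = 0 + 0 = 0, A[0][1] + B[1][1] = 9 + 0 = 9, A[0][2] + B[2][1] = 4 + 8 = 12) = 0 (attained at k = 0)
  C[0][2] = min over k of (A[0][0] + B[0][2] = 0 + 2 = 2, A[0][1] + B[1][2] = 9 + 6 = 15, A[0][2] + B[2][2] = 4 + -1 = 3) = 2 (attained at k = 0)
  C[1][0] = min over k of (A[1][0] + B[0][0] = 5 + 8 = 13, A[1][1] + B[1][0] = -5 + 8 = 3, A[1][2] + B[2][0] = 0 + 9 = 9) = 3 (attained at k = 1)
  C[1][1] = min over k of (A[1][0] + B[0][1] = 5 + 0 = 5, A[1][1] + B[1][1] = -5 + 0 = -5, A[1][2] + B[2][1] = 0 + 8 = 8) = -5 (attained at k = 1)
  C[1][2] = min over k of (A[1][0] + B[0][2] = 5 + 2 = 7, A[1][1] + B[1][2] = -5 + 6 = 1, A[1][2] + B[2][2] = 0 + -1 = -1) = -1 (attained at k = 2)
  C[2][0] = min over k of (A[2][0] + B[0][0] = 0 + 8 = 8, A[2][1] + B[1][0] = 9 + 8 = 17, A[2][2] + B[2][0] = 6 + 9 = 15) = 8 (attained at k = 0)
  C[2][1] = min over k of (A[2][0] + B[0][1] = 0 + 0 = 0, A[2][1] + B[1][1] = 9 + 0 = 9, A[2][2] + B[2][1] = 6 + 8 = 14) = 0 (attained at k = 0)
  C[2][2] = min over k of (A[2][0] + B[0][2] = 0 + 2 = 2, A[2][1] + B[1][2] = 9 + 6 = 15, A[2][2] + B[2][2] = 6 + -1 = 5) = 2 (attained at k = 0)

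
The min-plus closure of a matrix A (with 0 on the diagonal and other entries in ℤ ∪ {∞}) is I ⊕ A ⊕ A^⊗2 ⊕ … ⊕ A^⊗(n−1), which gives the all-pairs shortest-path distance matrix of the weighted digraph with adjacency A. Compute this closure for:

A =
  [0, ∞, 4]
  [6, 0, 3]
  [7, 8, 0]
Closure =
  [0, 12, 4]
  [6, 0, 3]
  [7, 8, 0]

This is the Floyd-Warshall all-pairs shortest-path computation. For each intermediate vertex k = 0, 1, …, 2, update dist[i][j] ← min(dist[i][j], dist[i][k] + dist[k][j]). The final matrix gives, for each (i, j), the minimum total weight of any directed path from i to j (possibly empty when i = j).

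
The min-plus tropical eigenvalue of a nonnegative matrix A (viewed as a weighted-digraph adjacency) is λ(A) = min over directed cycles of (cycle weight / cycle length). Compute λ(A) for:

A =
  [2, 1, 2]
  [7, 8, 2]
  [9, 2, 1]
λ(A) = 1

Enumerate directed cycles and compute their means (weight / length). Sample:
  cycle 0 → 0: weight = 2, length = 1, mean = 2/1 ≈ 2.000
  cycle 1 → 1: weight = 8, length = 1, mean = 8/1 ≈ 8.000
  cycle 2 → 2: weight = 1, length = 1, mean = 1/1 ≈ 1.000
  cycle 0 → 1 → 0: weight = 8, length = 2, mean = 8/2 ≈ 4.000
  cycle 0 → 2 → 0: weight = 11, length = 2, mean = 11/2 ≈ 5.500
  cycle 1 → 0 → 1: weight = 8, length = 2, mean = 8/2 ≈ 4.000
Minimum mean = 1.000, attained e.g. along the cycle 2 → 2 with weight 1 and length 1. So λ(A) = 1/1 = 1.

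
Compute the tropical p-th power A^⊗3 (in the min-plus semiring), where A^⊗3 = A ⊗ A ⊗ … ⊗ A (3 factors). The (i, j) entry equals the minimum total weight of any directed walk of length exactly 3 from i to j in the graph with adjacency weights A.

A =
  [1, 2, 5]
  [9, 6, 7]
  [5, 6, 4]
A^⊗3 =
  [3, 4, 7]
  [11, 12, 15]
  [7, 8, 11]

Each entry (A^⊗3)_ij equals the minimum over all length-3 walks i = v_0 → v_1 → … → v_3 = j of Σ_t A[v_t][v_{t+1}]. For example, for (i, j) = (0, 2) we minimise over 9 possible intermediate vertex sequences; the minimum is 7, attained along the walk 0 → 0 → 0 → 2.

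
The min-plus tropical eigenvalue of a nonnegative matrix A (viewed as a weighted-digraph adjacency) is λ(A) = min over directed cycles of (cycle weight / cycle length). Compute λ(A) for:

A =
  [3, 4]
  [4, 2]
λ(A) = 2

Enumerate directed cycles and compute their means (weight / length). Sample:
  cycle 0 → 0: weight = 3, length = 1, mean = 3/1 ≈ 3.000
  cycle 1 → 1: weight = 2, length = 1, mean = 2/1 ≈ 2.000
  cycle 0 → 1 → 0: weight = 8, length = 2, mean = 8/2 ≈ 4.000
  cycle 1 → 0 → 1: weight = 8, length = 2, mean = 8/2 ≈ 4.000
Minimum mean = 2.000, attained e.g. along the cycle 1 → 1 with weight 2 and length 1. So λ(A) = 2/1 = 2.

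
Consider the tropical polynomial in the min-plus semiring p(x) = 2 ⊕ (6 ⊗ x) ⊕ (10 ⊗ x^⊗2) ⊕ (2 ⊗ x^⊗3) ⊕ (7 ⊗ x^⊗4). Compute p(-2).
p(-2) = -4

A tropical monomial a ⊗ x^⊗i evaluates to a + i · x. Evaluating each term at x = -2:
  Term 0 contributes 2 + 0 · -2 = 2
  Term 1 contributes 6 + 1 · -2 = 4
  Term 2 contributes 10 + 2 · -2 = 6
  Term 3 contributes 2 + 3 · -2 = -4
  Term 4 contributes 7 + 4 · -2 = -1
p(-2) = ⊕ of these = min[2, 4, 6, -4, -1] = -4.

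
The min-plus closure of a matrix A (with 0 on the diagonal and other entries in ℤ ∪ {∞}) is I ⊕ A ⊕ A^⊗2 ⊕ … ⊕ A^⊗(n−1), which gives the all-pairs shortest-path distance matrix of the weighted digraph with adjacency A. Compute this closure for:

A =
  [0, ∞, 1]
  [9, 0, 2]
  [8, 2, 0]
Closure =
  [0, 3, 1]
  [9, 0, 2]
  [8, 2, 0]

This is the Floyd-Warshall all-pairs shortest-path computation. For each intermediate vertex k = 0, 1, …, 2, update dist[i][j] ← min(dist[i][j], dist[i][k] + dist[k][j]). The final matrix gives, for each (i, j), the minimum total weight of any directed path from i to j (possibly empty when i = j).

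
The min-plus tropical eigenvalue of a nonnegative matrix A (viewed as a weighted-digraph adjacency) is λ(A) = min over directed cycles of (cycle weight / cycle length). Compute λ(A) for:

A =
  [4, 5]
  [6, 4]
λ(A) = 4

Enumerate directed cycles and compute their means (weight / length). Sample:
  cycle 0 → 0: weight = 4, length = 1, mean = 4/1 ≈ 4.000
  cycle 1 → 1: weight = 4, length = 1, mean = 4/1 ≈ 4.000
  cycle 0 → 1 → 0: weight = 11, length = 2, mean = 11/2 ≈ 5.500
  cycle 1 → 0 → 1: weight = 11, length = 2, mean = 11/2 ≈ 5.500
Minimum mean = 4.000, attained e.g. along the cycle 0 → 0 with weight 4 and length 1. So λ(A) = 4/1 = 4.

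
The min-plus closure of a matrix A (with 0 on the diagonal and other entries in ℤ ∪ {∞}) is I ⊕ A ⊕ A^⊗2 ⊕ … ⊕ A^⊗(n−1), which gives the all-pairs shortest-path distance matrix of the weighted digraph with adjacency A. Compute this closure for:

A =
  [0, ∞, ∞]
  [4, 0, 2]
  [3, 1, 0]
Closure =
  [0, ∞, ∞]
  [4, 0, 2]
  [3, 1, 0]

This is the Floyd-Warshall all-pairs shortest-path computation. For each intermediate vertex k = 0, 1, …, 2, update dist[i][j] ← min(dist[i][j], dist[i][k] + dist[k][j]). The final matrix gives, for each (i, j), the minimum total weight of any directed path from i to j (possibly empty when i = j).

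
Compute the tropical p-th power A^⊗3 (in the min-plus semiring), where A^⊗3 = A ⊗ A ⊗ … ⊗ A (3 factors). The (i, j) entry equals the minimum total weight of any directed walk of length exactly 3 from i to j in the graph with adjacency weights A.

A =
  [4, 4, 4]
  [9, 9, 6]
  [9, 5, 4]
A^⊗3 =
  [12, 12, 12]
  [17, 15, 14]
  [17, 13, 12]

Each entry (A^⊗3)_ij equals the minimum over all length-3 walks i = v_0 → v_1 → … → v_3 = j of Σ_t A[v_t][v_{t+1}]. For example, for (i, j) = (0, 2) we minimise over 9 possible intermediate vertex sequences; the minimum is 12, attained along the walk 0 → 0 → 0 → 2.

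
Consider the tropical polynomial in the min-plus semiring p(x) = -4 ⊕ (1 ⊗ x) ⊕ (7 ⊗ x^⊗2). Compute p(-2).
p(-2) = -4

A tropical monomial a ⊗ x^⊗i evaluates to a + i · x. Evaluating each term at x = -2:
  Term 0 contributes -4 + 0 · -2 = -4
  Term 1 contributes 1 + 1 · -2 = -1
  Term 2 contributes 7 + 2 · -2 = 3
p(-2) = ⊕ of these = min[-4, -1, 3] = -4.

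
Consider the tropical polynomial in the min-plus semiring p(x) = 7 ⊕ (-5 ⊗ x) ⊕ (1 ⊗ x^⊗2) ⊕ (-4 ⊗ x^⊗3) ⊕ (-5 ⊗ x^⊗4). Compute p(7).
p(7) = 2

A tropical monomial a ⊗ x^⊗i evaluates to a + i · x. Evaluating each term at x = 7:
  Term 0 contributes 7 + 0 · 7 = 7
  Term 1 contributes -5 + 1 · 7 = 2
  Term 2 contributes 1 + 2 · 7 = 15
  Term 3 contributes -4 + 3 · 7 = 17
  Term 4 contributes -5 + 4 · 7 = 23
p(7) = ⊕ of these = min[7, 2, 15, 17, 23] = 2.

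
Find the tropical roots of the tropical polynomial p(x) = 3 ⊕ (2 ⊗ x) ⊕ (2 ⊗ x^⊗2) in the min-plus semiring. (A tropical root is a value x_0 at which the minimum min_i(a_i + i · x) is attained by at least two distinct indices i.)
Roots: {0, 1}

Each tropical root is a break point of the lower envelope of the lines y = a_i + i · x (there are 3 lines, with slopes 0, 1, ..., 2). Only the lines that attain the minimum somewhere contribute to roots; other lines are dominated. Here the surviving (envelope) indices are i = 2, i = 1, i = 0.
Intersections between consecutive envelope lines give the roots: for adjacent envelope indices i < j the intersection is x = (a_i − a_j) / (j − i). Reading off the sorted break points: {0, 1}.
Verification: at each break x_0, at least two indices attain the minimum of min_i(a_i + i · x_0).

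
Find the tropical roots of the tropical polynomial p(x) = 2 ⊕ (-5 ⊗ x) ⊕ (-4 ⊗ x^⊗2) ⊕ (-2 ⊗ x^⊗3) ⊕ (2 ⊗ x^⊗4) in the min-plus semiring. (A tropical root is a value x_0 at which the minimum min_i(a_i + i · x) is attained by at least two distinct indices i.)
Roots: {-4, -2, -1, 7}

Each tropical root is a break point of the lower envelope of the lines y = a_i + i · x (there are 5 lines, with slopes 0, 1, ..., 4). Only the lines that attain the minimum somewhere contribute to roots; other lines are dominated. Here the surviving (envelope) indices are i = 4, i = 3, i = 2, i = 1, i = 0.
Intersections between consecutive envelope lines give the roots: for adjacent envelope indices i < j the intersection is x = (a_i − a_j) / (j − i). Reading off the sorted break points: {-4, -2, -1, 7}.
Verification: at each break x_0, at least two indices attain the minimum of min_i(a_i + i · x_0).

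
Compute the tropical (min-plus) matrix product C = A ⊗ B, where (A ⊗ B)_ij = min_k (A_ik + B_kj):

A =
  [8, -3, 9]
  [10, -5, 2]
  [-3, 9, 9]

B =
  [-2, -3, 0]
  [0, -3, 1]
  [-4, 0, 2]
A ⊗ B =
  [-3, -6, -2]
  [-5, -8, -4]
  [-5, -6, -3]

Apply the min-plus product entry-by-entry:
  C[0][0] = min over k of (A[0][0] + B[0][0] = 8 + -2 = 6, A[0][1] + B[1][0] = -3 + 0 = -3, A[0][2] + B[2][0] = 9 + -4 = 5) = -3 (attained at k = 1)
  C[0][1] = min over k of (A[0][0] + B[0][1] = 8 + -3 = 5, A[0][1] + B[1][1] = -3 + -3 = -6, A[0][2] + B[2][1] = 9 + 0 = 9) = -6 (attained at k = 1)
  C[0][2] = min over k of (A[0][0] + B[0][2] = 8 + 0 = 8, A[0][1] + B[1][2] = -3 + 1 = -2, A[0][2] + B[2][2] = 9 + 2 = 11) = -2 (attained at k = 1)
  C[1][0] = min over k of (A[1][0] + B[0][0] = 10 + -2 = 8, A[1][1] + B[1][0] = -5 + 0 = -5, A[1][2] + B[2][0] = 2 + -4 = -2) = -5 (attained at k = 1)
  C[1][1] = min over k of (A[1][0] + B[0][1] = 10 + -3 = 7, A[1][1] + B[1][1] = -5 + -3 = -8, A[1][2] + B[2][1] = 2 + 0 = 2) = -8 (attained at k = 1)
  C[1][2] = min over k of (A[1][0] + B[0][2] = 10 + 0 = 10, A[1][1] + B[1][2] = -5 + 1 = -4, A[1][2] + B[2][2] = 2 + 2 = 4) = -4 (attained at k = 1)
  C[2][0] = min over k of (A[2][0] + B[0][0] = -3 + -2 = -5, A[2][1] + B[1][0] = 9 + 0 = 9, A[2][2] + B[2][0] = 9 + -4 = 5) = -5 (attained at k = 0)
  C[2][1] = min over k of (A[2][0] + B[0][1] = -3 + -3 = -6, A[2][1] + B[1][1] = 9 + -3 = 6, A[2][2] + B[2][1] = 9 + 0 = 9) = -6 (attained at k = 0)
  C[2][2] = min over k of (A[2][0] + B[0][2] = -3 + 0 = -3, A[2][1] + B[1][2] = 9 + 1 = 10, A[2][2] + B[2][2] = 9 + 2 = 11) = -3 (attained at k = 0)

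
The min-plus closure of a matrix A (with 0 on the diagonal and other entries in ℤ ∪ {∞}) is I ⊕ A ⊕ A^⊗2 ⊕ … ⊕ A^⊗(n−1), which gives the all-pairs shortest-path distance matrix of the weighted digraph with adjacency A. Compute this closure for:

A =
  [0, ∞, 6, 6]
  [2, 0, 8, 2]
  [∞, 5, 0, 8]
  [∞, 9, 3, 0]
Closure =
  [0, 11, 6, 6]
  [2, 0, 5, 2]
  [7, 5, 0, 7]
  [10, 8, 3, 0]

This is the Floyd-Warshall all-pairs shortest-path computation. For each intermediate vertex k = 0, 1, …, 3, update dist[i][j] ← min(dist[i][j], dist[i][k] + dist[k][j]). The final matrix gives, for each (i, j), the minimum total weight of any directed path from i to j (possibly empty when i = j).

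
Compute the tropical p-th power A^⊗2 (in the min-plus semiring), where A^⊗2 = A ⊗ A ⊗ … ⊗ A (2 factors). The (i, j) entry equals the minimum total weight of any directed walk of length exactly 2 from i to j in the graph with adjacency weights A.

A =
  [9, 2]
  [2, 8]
A^⊗2 =
  [4, 10]
  [10, 4]

Each entry (A^⊗2)_ij equals the minimum over all length-2 walks i = v_0 → v_1 → … → v_2 = j of Σ_t A[v_t][v_{t+1}]. For example, for (i, j) = (0, 1) we minimise over 2 possible intermediate vertex sequences; the minimum is 10, attained along the walk 0 → 1 → 1.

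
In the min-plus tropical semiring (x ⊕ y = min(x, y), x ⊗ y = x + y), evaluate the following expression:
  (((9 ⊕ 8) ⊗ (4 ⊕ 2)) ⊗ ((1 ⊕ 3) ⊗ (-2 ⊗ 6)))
(((9 ⊕ 8) ⊗ (4 ⊕ 2)) ⊗ ((1 ⊕ 3) ⊗ (-2 ⊗ 6))) = 15

Expand innermost to outermost. Recall ⊕ takes the minimum of its arguments and ⊗ takes their sum. Working out the expression (((9 ⊕ 8) ⊗ (4 ⊕ 2)) ⊗ ((1 ⊕ 3) ⊗ (-2 ⊗ 6))) gives 15.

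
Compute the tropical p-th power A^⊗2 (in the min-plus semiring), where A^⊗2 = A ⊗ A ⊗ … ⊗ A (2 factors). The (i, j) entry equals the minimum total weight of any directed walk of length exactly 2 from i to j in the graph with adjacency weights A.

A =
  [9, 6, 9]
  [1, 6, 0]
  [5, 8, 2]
A^⊗2 =
  [7, 12, 6]
  [5, 7, 2]
  [7, 10, 4]

Each entry (A^⊗2)_ij equals the minimum over all length-2 walks i = v_0 → v_1 → … → v_2 = j of Σ_t A[v_t][v_{t+1}]. For example, for (i, j) = (0, 2) we minimise over 3 possible intermediate vertex sequences; the minimum is 6, attained along the walk 0 → 1 → 2.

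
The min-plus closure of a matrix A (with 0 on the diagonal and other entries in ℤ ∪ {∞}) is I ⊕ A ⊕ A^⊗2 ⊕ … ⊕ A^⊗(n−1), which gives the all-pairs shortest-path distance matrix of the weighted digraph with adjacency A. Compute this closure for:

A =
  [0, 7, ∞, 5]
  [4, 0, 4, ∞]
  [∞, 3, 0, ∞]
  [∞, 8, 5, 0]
Closure =
  [0, 7, 10, 5]
  [4, 0, 4, 9]
  [7, 3, 0, 12]
  [12, 8, 5, 0]

This is the Floyd-Warshall all-pairs shortest-path computation. For each intermediate vertex k = 0, 1, …, 3, update dist[i][j] ← min(dist[i][j], dist[i][k] + dist[k][j]). The final matrix gives, for each (i, j), the minimum total weight of any directed path from i to j (possibly empty when i = j).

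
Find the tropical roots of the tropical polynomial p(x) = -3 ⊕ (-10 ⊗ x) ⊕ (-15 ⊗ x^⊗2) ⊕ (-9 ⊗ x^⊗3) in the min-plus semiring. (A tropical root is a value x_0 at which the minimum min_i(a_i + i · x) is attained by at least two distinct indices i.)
Roots: {-6, 5, 7}

Each tropical root is a break point of the lower envelope of the lines y = a_i + i · x (there are 4 lines, with slopes 0, 1, ..., 3). Only the lines that attain the minimum somewhere contribute to roots; other lines are dominated. Here the surviving (envelope) indices are i = 3, i = 2, i = 1, i = 0.
Intersections between consecutive envelope lines give the roots: for adjacent envelope indices i < j the intersection is x = (a_i − a_j) / (j − i). Reading off the sorted break points: {-6, 5, 7}.
Verification: at each break x_0, at least two indices attain the minimum of min_i(a_i + i · x_0).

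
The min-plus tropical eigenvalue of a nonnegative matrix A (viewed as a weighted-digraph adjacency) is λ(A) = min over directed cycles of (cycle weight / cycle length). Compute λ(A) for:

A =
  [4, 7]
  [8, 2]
λ(A) = 2

Enumerate directed cycles and compute their means (weight / length). Sample:
  cycle 0 → 0: weight = 4, length = 1, mean = 4/1 ≈ 4.000
  cycle 1 → 1: weight = 2, length = 1, mean = 2/1 ≈ 2.000
  cycle 0 → 1 → 0: weight = 15, length = 2, mean = 15/2 ≈ 7.500
  cycle 1 → 0 → 1: weight = 15, length = 2, mean = 15/2 ≈ 7.500
Minimum mean = 2.000, attained e.g. along the cycle 1 → 1 with weight 2 and length 1. So λ(A) = 2/1 = 2.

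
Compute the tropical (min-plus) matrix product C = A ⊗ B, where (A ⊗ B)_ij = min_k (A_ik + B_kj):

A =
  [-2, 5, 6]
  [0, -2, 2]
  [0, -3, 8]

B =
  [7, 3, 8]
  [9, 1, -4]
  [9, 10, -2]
A ⊗ B =
  [5, 1, 1]
  [7, -1, -6]
  [6, -2, -7]

Apply the min-plus product entry-by-entry:
  C[0][0] = min over k of (A[0][0] + B[0][0] = -2 + 7 = 5, A[0][1] + B[1][0] = 5 + 9 = 14, A[0][2] + B[2][0] = 6 + 9 = 15) = 5 (attained at k = 0)
  C[0][1] = min over k of (A[0][0] + B[0][1] = -2 + 3 = 1, A[0][1] + B[1][1] = 5 + 1 = 6, A[0][2] + B[2][1] = 6 + 10 = 16) = 1 (attained at k = 0)
  C[0][2] = min over k of (A[0][0] + B[0][2] = -2 + 8 = 6, A[0][1] + B[1][2] = 5 + -4 = 1, A[0][2] + B[2][2] = 6 + -2 = 4) = 1 (attained at k = 1)
  C[1][0] = min over k of (A[1][0] + B[0][0] = 0 + 7 = 7, A[1][1] + B[1][0] = -2 + 9 = 7, A[1][2] + B[2][0] = 2 + 9 = 11) = 7 (attained at k = 0)
  C[1][1] = min over k of (A[1][0] + B[0][1] = 0 + 3 = 3, A[1][1] + B[1][1] = -2 + 1 = -1, A[1][2] + B[2][1] = 2 + 10 = 12) = -1 (attained at k = 1)
  C[1][2] = min over k of (A[1][0] + B[0][2] = 0 + 8 = 8, A[1][1] + B[1][2] = -2 + -4 = -6, A[1][2] + B[2][2] = 2 + -2 = 0) = -6 (attained at k = 1)
  C[2][0] = min over k of (A[2][0] + B[0][0] = 0 + 7 = 7, A[2][1] + B[1][0] = -3 + 9 = 6, A[2][2] + B[2][0] = 8 + 9 = 17) = 6 (attained at k = 1)
  C[2][1] = min over k of (A[2][0] + B[0][1] = 0 + 3 = 3, A[2][1] + B[1][1] = -3 + 1 = -2, A[2][2] + B[2][1] = 8 + 10 = 18) = -2 (attained at k = 1)
  C[2][2] = min over k of (A[2][0] + B[0][2] = 0 + 8 = 8, A[2][1] + B[1][2] = -3 + -4 = -7, A[2][2] + B[2][2] = 8 + -2 = 6) = -7 (attained at k = 1)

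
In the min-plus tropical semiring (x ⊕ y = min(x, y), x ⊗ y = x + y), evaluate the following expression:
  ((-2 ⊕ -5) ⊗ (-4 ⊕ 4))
((-2 ⊕ -5) ⊗ (-4 ⊕ 4)) = -9

Expand innermost to outermost. Recall ⊕ takes the minimum of its arguments and ⊗ takes their sum. Working out the expression ((-2 ⊕ -5) ⊗ (-4 ⊕ 4)) gives -9.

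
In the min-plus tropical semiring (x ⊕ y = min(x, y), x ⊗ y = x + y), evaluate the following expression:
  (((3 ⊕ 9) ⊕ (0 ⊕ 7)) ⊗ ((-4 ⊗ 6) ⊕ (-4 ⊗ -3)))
(((3 ⊕ 9) ⊕ (0 ⊕ 7)) ⊗ ((-4 ⊗ 6) ⊕ (-4 ⊗ -3))) = -7

Expand innermost to outermost. Recall ⊕ takes the minimum of its arguments and ⊗ takes their sum. Working out the expression (((3 ⊕ 9) ⊕ (0 ⊕ 7)) ⊗ ((-4 ⊗ 6) ⊕ (-4 ⊗ -3))) gives -7.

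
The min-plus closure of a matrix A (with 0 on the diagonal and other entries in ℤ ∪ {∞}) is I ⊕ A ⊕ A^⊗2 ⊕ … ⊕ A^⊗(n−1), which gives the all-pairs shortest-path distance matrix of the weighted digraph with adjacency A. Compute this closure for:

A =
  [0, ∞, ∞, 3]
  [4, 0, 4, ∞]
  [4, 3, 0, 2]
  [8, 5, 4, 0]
Closure =
  [0, 8, 7, 3]
  [4, 0, 4, 6]
  [4, 3, 0, 2]
  [8, 5, 4, 0]

This is the Floyd-Warshall all-pairs shortest-path computation. For each intermediate vertex k = 0, 1, …, 3, update dist[i][j] ← min(dist[i][j], dist[i][k] + dist[k][j]). The final matrix gives, for each (i, j), the minimum total weight of any directed path from i to j (possibly empty when i = j).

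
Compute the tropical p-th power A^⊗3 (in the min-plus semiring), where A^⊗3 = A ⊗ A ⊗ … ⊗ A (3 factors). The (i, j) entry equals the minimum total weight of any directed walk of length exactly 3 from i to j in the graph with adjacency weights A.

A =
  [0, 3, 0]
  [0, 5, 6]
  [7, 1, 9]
A^⊗3 =
  [0, 1, 0]
  [0, 1, 0]
  [1, 4, 1]

Each entry (A^⊗3)_ij equals the minimum over all length-3 walks i = v_0 → v_1 → … → v_3 = j of Σ_t A[v_t][v_{t+1}]. For example, for (i, j) = (0, 2) we minimise over 9 possible intermediate vertex sequences; the minimum is 0, attained along the walk 0 → 0 → 0 → 2.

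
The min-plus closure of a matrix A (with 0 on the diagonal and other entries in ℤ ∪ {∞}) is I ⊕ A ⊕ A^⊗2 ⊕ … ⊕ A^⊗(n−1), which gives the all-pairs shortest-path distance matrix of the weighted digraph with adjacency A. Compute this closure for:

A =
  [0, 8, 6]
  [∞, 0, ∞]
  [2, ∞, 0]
Closure =
  [0, 8, 6]
  [∞, 0, ∞]
  [2, 10, 0]

This is the Floyd-Warshall all-pairs shortest-path computation. For each intermediate vertex k = 0, 1, …, 2, update dist[i][j] ← min(dist[i][j], dist[i][k] + dist[k][j]). The final matrix gives, for each (i, j), the minimum total weight of any directed path from i to j (possibly empty when i = j).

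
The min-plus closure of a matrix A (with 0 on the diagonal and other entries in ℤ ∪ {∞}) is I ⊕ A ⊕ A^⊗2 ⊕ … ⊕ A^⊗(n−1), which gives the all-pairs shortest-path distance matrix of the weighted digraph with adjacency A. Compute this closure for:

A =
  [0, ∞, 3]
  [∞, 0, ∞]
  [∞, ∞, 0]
Closure =
  [0, ∞, 3]
  [∞, 0, ∞]
  [∞, ∞, 0]

This is the Floyd-Warshall all-pairs shortest-path computation. For each intermediate vertex k = 0, 1, …, 2, update dist[i][j] ← min(dist[i][j], dist[i][k] + dist[k][j]). The final matrix gives, for each (i, j), the minimum total weight of any directed path from i to j (possibly empty when i = j).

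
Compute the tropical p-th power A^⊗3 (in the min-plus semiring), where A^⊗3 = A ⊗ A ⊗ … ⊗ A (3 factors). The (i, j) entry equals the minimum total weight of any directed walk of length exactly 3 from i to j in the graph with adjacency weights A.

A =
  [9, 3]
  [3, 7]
A^⊗3 =
  [13, 9]
  [9, 13]

Each entry (A^⊗3)_ij equals the minimum over all length-3 walks i = v_0 → v_1 → … → v_3 = j of Σ_t A[v_t][v_{t+1}]. For example, for (i, j) = (0, 1) we minimise over 4 possible intermediate vertex sequences; the minimum is 9, attained along the walk 0 → 1 → 0 → 1.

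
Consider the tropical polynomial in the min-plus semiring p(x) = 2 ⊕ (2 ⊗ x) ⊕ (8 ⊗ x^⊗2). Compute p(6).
p(6) = 2

A tropical monomial a ⊗ x^⊗i evaluates to a + i · x. Evaluating each term at x = 6:
  Term 0 contributes 2 + 0 · 6 = 2
  Term 1 contributes 2 + 1 · 6 = 8
  Term 2 contributes 8 + 2 · 6 = 20
p(6) = ⊕ of these = min[2, 8, 20] = 2.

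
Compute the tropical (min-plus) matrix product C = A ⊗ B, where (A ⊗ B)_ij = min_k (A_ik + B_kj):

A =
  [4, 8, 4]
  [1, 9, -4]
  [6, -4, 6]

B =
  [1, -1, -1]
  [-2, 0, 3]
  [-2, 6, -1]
A ⊗ B =
  [2, 3, 3]
  [-6, 0, -5]
  [-6, -4, -1]

Apply the min-plus product entry-by-entry:
  C[0][0] = min over k of (A[0][0] + B[0][0] = 4 + 1 = 5, A[0][1] + B[1][0] = 8 + -2 = 6, A[0][2] + B[2][0] = 4 + -2 = 2) = 2 (attained at k = 2)
  C[0][1] = min over k of (A[0][0] + B[0][1] = 4 + -1 = 3, A[0][1] + B[1][1] = 8 + 0 = 8, A[0][2] + B[2][1] = 4 + 6 = 10) = 3 (attained at k = 0)
  C[0][2] = min over k of (A[0][0] + B[0][2] = 4 + -1 = 3, A[0][1] + B[1][2] = 8 + 3 = 11, A[0][2] + B[2][2] = 4 + -1 = 3) = 3 (attained at k = 0)
  C[1][0] = min over k of (A[1][0] + B[0][0] = 1 + 1 = 2, A[1][1] + B[1][0] = 9 + -2 = 7, A[1][2] + B[2][0] = -4 + -2 = -6) = -6 (attained at k = 2)
  C[1][1] = min over k of (A[1][0] + B[0][1] = 1 + -1 = 0, A[1][1] + B[1][1] = 9 + 0 = 9, A[1][2] + B[2][1] = -4 + 6 = 2) = 0 (attained at k = 0)
  C[1][2] = min over k of (A[1][0] + B[0][2] = 1 + -1 = 0, A[1][1] + B[1][2] = 9 + 3 = 12, A[1][2] + B[2][2] = -4 + -1 = -5) = -5 (attained at k = 2)
  C[2][0] = min over k of (A[2][0] + B[0][0] = 6 + 1 = 7, A[2][1] + B[1][0] = -4 + -2 = -6, A[2][2] + B[2][0] = 6 + -2 = 4) = -6 (attained at k = 1)
  C[2][1] = min over k of (A[2][0] + B[0][1] = 6 + -1 = 5, A[2][1] + B[1][1] = -4 + 0 = -4, A[2][2] + B[2][1] = 6 + 6 = 12) = -4 (attained at k = 1)
  C[2][2] = min over k of (A[2][0] + B[0][2] = 6 + -1 = 5, A[2][1] + B[1][2] = -4 + 3 = -1, A[2][2] + B[2][2] = 6 + -1 = 5) = -1 (attained at k = 1)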